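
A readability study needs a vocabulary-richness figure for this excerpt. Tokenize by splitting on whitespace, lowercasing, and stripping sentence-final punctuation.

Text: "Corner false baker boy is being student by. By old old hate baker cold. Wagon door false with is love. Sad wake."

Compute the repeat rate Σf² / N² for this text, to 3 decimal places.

Frequencies: false:2, baker:2, is:2, by:2, old:2, corner:1, boy:1, being:1, student:1, hate:1, cold:1, wagon:1, door:1, with:1, love:1, sad:1, wake:1
Σf² = 32; N² = 484
Repeat rate = 32 / 484 = 0.066

0.066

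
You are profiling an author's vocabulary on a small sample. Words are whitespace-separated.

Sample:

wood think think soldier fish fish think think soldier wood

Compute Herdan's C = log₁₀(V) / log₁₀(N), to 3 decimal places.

0.602

N = 10, V = 4.
log₁₀(V) = 0.602060, log₁₀(N) = 1.000000
C = 0.602060 / 1.000000 = 0.602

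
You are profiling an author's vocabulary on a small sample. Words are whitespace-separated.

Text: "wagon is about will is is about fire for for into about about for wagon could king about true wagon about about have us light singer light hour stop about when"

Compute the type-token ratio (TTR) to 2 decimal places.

0.55

N = 31 tokens, V = 17 types.
TTR = V / N = 17 / 31 = 0.55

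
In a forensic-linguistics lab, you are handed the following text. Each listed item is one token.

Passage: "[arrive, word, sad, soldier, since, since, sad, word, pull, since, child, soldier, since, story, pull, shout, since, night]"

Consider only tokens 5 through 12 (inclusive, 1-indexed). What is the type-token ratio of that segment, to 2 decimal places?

0.75

Segment tokens 5–12: since, since, sad, word, pull, since, child, soldier
Segment N = 8, segment V = 6.
TTR = 6 / 8 = 0.75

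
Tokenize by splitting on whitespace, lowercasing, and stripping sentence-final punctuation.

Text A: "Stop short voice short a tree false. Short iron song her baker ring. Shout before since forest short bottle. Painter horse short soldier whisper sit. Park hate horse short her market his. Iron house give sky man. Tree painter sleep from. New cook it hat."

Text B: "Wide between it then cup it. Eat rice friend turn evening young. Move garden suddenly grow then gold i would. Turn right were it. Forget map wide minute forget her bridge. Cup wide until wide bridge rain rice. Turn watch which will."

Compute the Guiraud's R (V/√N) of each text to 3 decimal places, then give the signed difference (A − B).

0.588

A: V=35, N=45, R=5.217
B: V=30, N=42, R=4.629
Difference = 5.217 − 4.629 = 0.588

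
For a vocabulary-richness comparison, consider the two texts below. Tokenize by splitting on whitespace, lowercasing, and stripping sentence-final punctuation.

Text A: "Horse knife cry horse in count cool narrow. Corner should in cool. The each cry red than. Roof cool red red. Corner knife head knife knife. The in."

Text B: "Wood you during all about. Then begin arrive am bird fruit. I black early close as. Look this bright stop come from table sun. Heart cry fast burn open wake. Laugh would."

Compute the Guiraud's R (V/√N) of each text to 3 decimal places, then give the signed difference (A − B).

A: V=15, N=28, R=2.835
B: V=32, N=32, R=5.657
Difference = 2.835 − 5.657 = -2.822

-2.822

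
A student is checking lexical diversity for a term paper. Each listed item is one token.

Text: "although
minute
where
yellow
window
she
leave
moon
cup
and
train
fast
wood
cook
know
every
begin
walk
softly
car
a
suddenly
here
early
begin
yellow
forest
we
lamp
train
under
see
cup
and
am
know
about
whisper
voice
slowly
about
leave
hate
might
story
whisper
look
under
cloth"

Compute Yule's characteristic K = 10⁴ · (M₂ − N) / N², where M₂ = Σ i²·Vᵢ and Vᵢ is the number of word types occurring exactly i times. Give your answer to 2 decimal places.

Frequencies: yellow:2, leave:2, cup:2, and:2, train:2, know:2, begin:2, under:2, about:2, whisper:2, although:1, minute:1, where:1, window:1, she:1, moon:1, fast:1, wood:1, cook:1, every:1, … (19 more, each freq 1)
N = 49. Frequency spectrum: V_1=29, V_2=10
M₂ = 1²·29 + 2²·10 = 69
K = 10000 × (69 − 49) / 49² = 83.30

83.30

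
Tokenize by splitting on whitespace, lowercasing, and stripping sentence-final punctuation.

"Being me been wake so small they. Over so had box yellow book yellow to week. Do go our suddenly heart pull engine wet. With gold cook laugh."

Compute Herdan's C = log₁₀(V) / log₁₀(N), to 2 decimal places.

0.98

N = 28, V = 26.
log₁₀(V) = 1.414973, log₁₀(N) = 1.447158
C = 1.414973 / 1.447158 = 0.98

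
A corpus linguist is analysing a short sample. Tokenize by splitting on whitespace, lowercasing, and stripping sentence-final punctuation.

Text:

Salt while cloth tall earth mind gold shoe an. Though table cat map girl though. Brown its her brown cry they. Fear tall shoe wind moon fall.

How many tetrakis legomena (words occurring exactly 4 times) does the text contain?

0

Frequencies: tall:2, shoe:2, though:2, brown:2, salt:1, while:1, cloth:1, earth:1, mind:1, gold:1, an:1, table:1, cat:1, map:1, girl:1, its:1, her:1, cry:1, they:1, fear:1, … (3 more, each freq 1)
Words with frequency 4: (none)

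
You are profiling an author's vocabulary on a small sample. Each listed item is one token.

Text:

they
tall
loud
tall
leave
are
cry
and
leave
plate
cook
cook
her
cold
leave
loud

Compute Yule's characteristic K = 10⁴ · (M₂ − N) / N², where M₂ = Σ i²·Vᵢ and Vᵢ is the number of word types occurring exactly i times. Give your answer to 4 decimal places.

468.7500

Frequencies: leave:3, tall:2, loud:2, cook:2, they:1, are:1, cry:1, and:1, plate:1, her:1, cold:1
N = 16. Frequency spectrum: V_1=7, V_2=3, V_3=1
M₂ = 1²·7 + 2²·3 + 3²·1 = 28
K = 10000 × (28 − 16) / 16² = 468.7500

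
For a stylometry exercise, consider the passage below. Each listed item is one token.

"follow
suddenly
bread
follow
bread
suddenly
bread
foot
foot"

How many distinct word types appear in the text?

4

Distinct types: {bread, follow, foot, suddenly}
V = 4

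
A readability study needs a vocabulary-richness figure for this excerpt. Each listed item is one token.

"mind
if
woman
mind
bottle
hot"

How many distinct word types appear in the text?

5

Distinct types: {bottle, hot, if, mind, woman}
V = 5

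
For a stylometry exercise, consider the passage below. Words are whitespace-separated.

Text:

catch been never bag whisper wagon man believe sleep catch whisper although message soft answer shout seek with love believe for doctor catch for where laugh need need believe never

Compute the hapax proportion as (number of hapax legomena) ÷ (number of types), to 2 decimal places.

Frequencies: catch:3, believe:3, never:2, whisper:2, for:2, need:2, been:1, bag:1, wagon:1, man:1, sleep:1, although:1, message:1, soft:1, answer:1, shout:1, seek:1, with:1, love:1, doctor:1, … (2 more, each freq 1)
Hapax count = 16; type count = 22.
Ratio = 16 / 22 = 0.73

0.73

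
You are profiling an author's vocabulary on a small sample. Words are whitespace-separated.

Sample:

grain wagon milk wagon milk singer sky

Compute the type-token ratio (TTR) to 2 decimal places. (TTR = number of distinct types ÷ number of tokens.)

N = 7 tokens, V = 5 types.
TTR = V / N = 5 / 7 = 0.71

0.71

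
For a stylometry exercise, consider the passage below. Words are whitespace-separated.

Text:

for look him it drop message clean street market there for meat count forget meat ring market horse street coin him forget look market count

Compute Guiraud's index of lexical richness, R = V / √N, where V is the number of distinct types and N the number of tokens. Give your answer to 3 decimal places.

3.200

N = 25, V = 16.
√N = 5.000000
R = 16 / 5.000000 = 3.200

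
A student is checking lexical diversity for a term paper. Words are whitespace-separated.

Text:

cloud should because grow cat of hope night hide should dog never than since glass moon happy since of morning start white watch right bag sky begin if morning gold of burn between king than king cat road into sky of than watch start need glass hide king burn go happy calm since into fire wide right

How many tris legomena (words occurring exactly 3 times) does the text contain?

Frequencies: of:4, than:3, since:3, king:3, should:2, cat:2, hide:2, glass:2, happy:2, morning:2, start:2, watch:2, right:2, sky:2, burn:2, into:2, cloud:1, because:1, grow:1, hope:1, … (16 more, each freq 1)
Words with frequency 3: king, since, than

3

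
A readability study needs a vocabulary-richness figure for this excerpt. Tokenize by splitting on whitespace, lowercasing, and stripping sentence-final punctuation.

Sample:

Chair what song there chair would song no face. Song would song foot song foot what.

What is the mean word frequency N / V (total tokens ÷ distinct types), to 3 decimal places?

2.000

N = 16 tokens, V = 8 types.
Mean frequency = N / V = 16 / 8 = 2.000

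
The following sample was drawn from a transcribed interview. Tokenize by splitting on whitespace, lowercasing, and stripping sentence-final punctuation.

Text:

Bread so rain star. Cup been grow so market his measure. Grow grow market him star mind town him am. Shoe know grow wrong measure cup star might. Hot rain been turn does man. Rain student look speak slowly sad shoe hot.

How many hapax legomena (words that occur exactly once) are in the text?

16

Frequencies: grow:4, rain:3, star:3, so:2, cup:2, been:2, market:2, measure:2, him:2, shoe:2, hot:2, bread:1, his:1, mind:1, town:1, am:1, know:1, wrong:1, might:1, turn:1, … (7 more, each freq 1)
Hapax (freq=1): am, bread, does, his, know, look, man, might, mind, sad, slowly, speak, student, town, turn, wrong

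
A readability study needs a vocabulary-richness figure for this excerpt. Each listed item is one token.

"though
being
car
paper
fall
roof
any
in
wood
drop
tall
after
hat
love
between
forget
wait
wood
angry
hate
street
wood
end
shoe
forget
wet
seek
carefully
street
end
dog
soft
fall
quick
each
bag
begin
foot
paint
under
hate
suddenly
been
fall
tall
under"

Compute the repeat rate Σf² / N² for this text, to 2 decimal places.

Frequencies: fall:3, wood:3, tall:2, forget:2, hate:2, street:2, end:2, under:2, though:1, being:1, car:1, paper:1, roof:1, any:1, in:1, drop:1, after:1, hat:1, love:1, between:1, … (16 more, each freq 1)
Σf² = 70; N² = 2116
Repeat rate = 70 / 2116 = 0.03

0.03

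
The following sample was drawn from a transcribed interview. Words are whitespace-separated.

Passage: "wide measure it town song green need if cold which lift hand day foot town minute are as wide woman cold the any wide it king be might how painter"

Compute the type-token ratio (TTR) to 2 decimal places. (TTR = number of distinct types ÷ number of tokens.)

0.83

N = 30 tokens, V = 25 types.
TTR = V / N = 25 / 30 = 0.83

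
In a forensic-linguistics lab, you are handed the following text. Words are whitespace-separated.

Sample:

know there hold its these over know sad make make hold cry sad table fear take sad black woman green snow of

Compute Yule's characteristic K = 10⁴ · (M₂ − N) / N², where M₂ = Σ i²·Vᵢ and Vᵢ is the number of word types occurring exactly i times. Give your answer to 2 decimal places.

247.93

Frequencies: sad:3, know:2, hold:2, make:2, there:1, its:1, these:1, over:1, cry:1, table:1, fear:1, take:1, black:1, woman:1, green:1, snow:1, of:1
N = 22. Frequency spectrum: V_1=13, V_2=3, V_3=1
M₂ = 1²·13 + 2²·3 + 3²·1 = 34
K = 10000 × (34 − 22) / 22² = 247.93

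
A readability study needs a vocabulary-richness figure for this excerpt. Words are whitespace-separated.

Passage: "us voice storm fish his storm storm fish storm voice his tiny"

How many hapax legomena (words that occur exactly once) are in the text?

2

Frequencies: storm:4, voice:2, fish:2, his:2, us:1, tiny:1
Hapax (freq=1): tiny, us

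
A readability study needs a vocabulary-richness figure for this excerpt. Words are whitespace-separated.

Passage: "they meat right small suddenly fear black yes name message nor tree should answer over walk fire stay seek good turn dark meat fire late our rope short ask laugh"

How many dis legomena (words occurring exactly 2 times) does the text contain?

2

Frequencies: meat:2, fire:2, they:1, right:1, small:1, suddenly:1, fear:1, black:1, yes:1, name:1, message:1, nor:1, tree:1, should:1, answer:1, over:1, walk:1, stay:1, seek:1, good:1, … (8 more, each freq 1)
Words with frequency 2: fire, meat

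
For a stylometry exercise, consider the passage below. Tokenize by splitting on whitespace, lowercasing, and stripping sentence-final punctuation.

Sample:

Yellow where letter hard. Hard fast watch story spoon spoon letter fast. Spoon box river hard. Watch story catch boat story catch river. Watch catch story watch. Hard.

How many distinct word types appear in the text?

Distinct types: {boat, box, catch, fast, hard, letter, river, spoon, story, watch, where, yellow}
V = 12

12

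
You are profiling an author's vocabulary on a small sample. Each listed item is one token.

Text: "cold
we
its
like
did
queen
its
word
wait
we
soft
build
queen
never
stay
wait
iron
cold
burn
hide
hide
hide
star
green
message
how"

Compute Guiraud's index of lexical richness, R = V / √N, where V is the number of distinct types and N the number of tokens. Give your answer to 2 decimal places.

N = 26, V = 19.
√N = 5.099020
R = 19 / 5.099020 = 3.73

3.73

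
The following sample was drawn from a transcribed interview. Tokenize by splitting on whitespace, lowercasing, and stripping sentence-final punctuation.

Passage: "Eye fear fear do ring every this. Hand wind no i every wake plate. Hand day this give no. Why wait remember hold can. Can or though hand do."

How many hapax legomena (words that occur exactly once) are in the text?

Frequencies: hand:3, fear:2, do:2, every:2, this:2, no:2, can:2, eye:1, ring:1, wind:1, i:1, wake:1, plate:1, day:1, give:1, why:1, wait:1, remember:1, hold:1, or:1, … (1 more, each freq 1)
Hapax (freq=1): day, eye, give, hold, i, or, plate, remember, ring, though, wait, wake, why, wind

14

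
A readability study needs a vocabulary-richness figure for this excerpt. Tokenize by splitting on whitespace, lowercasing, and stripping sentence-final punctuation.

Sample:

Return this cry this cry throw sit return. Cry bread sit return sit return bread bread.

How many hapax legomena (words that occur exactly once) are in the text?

1

Frequencies: return:4, cry:3, sit:3, bread:3, this:2, throw:1
Hapax (freq=1): throw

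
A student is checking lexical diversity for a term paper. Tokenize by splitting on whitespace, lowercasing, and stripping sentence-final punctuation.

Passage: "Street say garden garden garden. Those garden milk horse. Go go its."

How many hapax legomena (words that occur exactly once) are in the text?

6

Frequencies: garden:4, go:2, street:1, say:1, those:1, milk:1, horse:1, its:1
Hapax (freq=1): horse, its, milk, say, street, those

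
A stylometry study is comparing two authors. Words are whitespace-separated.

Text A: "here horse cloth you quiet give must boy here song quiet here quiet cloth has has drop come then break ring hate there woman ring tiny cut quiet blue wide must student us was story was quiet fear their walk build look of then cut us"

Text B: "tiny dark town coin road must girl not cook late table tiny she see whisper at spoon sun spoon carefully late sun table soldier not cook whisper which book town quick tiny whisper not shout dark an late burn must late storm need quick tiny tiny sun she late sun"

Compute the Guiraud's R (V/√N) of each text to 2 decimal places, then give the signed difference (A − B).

A: V=32, N=46, R=4.72
B: V=27, N=50, R=3.82
Difference = 4.72 − 3.82 = 0.90

0.90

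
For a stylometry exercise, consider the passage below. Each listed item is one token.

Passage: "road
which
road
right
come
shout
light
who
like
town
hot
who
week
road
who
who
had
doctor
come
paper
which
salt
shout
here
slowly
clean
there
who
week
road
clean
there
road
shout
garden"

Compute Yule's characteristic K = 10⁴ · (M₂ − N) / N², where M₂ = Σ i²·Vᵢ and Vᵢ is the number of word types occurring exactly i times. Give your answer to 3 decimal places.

457.143

Frequencies: road:5, who:5, shout:3, which:2, come:2, week:2, clean:2, there:2, right:1, light:1, like:1, town:1, hot:1, had:1, doctor:1, paper:1, salt:1, here:1, slowly:1, garden:1
N = 35. Frequency spectrum: V_1=12, V_2=5, V_3=1, V_5=2
M₂ = 1²·12 + 2²·5 + 3²·1 + 5²·2 = 91
K = 10000 × (91 − 35) / 35² = 457.143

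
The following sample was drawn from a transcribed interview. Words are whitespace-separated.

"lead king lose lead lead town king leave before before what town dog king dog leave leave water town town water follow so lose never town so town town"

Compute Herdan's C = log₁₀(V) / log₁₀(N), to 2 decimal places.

0.74

N = 29, V = 12.
log₁₀(V) = 1.079181, log₁₀(N) = 1.462398
C = 1.079181 / 1.462398 = 0.74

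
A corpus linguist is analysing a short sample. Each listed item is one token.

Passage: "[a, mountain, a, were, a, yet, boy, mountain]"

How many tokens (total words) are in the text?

Tokens: a, mountain, a, were, a, yet, boy, mountain
N = 8

8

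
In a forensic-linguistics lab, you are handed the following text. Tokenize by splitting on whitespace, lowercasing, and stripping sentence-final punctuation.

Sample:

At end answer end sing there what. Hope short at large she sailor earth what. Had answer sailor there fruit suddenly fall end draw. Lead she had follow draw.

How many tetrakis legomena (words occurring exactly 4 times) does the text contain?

Frequencies: end:3, at:2, answer:2, there:2, what:2, she:2, sailor:2, had:2, draw:2, sing:1, hope:1, short:1, large:1, earth:1, fruit:1, suddenly:1, fall:1, lead:1, follow:1
Words with frequency 4: (none)

0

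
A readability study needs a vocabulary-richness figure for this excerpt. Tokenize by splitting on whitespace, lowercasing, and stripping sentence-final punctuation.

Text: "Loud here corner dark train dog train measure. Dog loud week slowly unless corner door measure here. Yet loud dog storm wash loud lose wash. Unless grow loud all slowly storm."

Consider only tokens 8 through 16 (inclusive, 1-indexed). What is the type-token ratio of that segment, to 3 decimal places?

Segment tokens 8–16: measure, dog, loud, week, slowly, unless, corner, door, measure
Segment N = 9, segment V = 8.
TTR = 8 / 9 = 0.889

0.889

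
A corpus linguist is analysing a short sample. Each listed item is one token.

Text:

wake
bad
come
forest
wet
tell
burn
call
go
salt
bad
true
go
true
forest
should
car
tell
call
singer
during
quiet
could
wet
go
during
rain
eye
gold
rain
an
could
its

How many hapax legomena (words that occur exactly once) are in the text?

12

Frequencies: go:3, bad:2, forest:2, wet:2, tell:2, call:2, true:2, during:2, could:2, rain:2, wake:1, come:1, burn:1, salt:1, should:1, car:1, singer:1, quiet:1, eye:1, gold:1, … (2 more, each freq 1)
Hapax (freq=1): an, burn, car, come, eye, gold, its, quiet, salt, should, singer, wake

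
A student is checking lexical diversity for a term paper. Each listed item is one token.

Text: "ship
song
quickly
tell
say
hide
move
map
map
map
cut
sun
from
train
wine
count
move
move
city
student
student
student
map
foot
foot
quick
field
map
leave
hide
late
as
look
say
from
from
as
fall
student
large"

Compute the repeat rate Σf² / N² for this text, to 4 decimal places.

Frequencies: map:5, student:4, move:3, from:3, say:2, hide:2, foot:2, as:2, ship:1, song:1, quickly:1, tell:1, cut:1, sun:1, train:1, wine:1, count:1, city:1, quick:1, field:1, … (5 more, each freq 1)
Σf² = 92; N² = 1600
Repeat rate = 92 / 1600 = 0.0575

0.0575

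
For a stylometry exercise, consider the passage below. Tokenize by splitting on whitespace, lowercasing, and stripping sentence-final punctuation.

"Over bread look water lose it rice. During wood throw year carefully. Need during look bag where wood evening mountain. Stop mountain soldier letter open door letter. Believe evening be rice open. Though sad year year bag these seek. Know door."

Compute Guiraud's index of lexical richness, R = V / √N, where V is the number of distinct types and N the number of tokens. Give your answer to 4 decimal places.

N = 41, V = 29.
√N = 6.403124
R = 29 / 6.403124 = 4.5290

4.5290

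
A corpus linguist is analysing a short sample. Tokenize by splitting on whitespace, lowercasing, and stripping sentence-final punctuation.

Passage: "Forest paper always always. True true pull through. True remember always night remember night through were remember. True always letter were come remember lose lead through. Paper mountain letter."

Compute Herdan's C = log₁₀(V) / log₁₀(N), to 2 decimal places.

N = 29, V = 14.
log₁₀(V) = 1.146128, log₁₀(N) = 1.462398
C = 1.146128 / 1.462398 = 0.78

0.78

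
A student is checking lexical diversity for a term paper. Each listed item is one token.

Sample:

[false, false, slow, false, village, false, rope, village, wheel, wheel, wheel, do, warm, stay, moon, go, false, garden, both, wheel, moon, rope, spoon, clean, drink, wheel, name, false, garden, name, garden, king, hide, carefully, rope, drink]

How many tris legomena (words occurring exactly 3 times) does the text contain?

Frequencies: false:6, wheel:5, rope:3, garden:3, village:2, moon:2, drink:2, name:2, slow:1, do:1, warm:1, stay:1, go:1, both:1, spoon:1, clean:1, king:1, hide:1, carefully:1
Words with frequency 3: garden, rope

2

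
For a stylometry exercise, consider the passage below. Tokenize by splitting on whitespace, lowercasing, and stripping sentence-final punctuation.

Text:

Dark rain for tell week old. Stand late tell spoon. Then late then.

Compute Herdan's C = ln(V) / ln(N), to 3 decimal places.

0.898

N = 13, V = 10.
ln(V) = 2.302585, ln(N) = 2.564949
C = 2.302585 / 2.564949 = 0.898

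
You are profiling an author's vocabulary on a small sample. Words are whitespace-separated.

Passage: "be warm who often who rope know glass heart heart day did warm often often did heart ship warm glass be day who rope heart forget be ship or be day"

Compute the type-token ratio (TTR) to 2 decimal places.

0.42

N = 31 tokens, V = 13 types.
TTR = V / N = 13 / 31 = 0.42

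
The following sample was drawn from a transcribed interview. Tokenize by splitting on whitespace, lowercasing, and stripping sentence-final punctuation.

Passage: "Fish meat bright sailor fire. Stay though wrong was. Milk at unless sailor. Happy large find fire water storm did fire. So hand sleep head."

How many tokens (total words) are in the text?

25

Tokens: fish, meat, bright, sailor, fire, stay, though, wrong, was, milk, at, unless, sailor, happy, large, find, fire, water, storm, did, fire, so, hand, sleep, head
N = 25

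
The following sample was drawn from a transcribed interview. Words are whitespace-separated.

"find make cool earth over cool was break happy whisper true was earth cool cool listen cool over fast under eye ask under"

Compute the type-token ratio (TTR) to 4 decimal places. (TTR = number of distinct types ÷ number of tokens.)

N = 23 tokens, V = 15 types.
TTR = V / N = 15 / 23 = 0.6522

0.6522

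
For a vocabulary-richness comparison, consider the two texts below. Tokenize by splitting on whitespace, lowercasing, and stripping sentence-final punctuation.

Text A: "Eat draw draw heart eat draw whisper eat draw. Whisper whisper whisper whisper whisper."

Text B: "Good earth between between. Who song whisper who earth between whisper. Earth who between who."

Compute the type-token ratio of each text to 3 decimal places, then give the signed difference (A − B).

TTR(A) = 4/14 = 0.286
TTR(B) = 6/15 = 0.400
Difference = 0.286 − 0.400 = -0.114

-0.114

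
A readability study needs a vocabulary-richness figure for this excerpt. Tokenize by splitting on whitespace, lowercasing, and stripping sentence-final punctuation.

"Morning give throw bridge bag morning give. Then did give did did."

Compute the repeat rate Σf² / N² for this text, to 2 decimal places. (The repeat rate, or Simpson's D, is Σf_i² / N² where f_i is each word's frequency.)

0.18

Frequencies: give:3, did:3, morning:2, throw:1, bridge:1, bag:1, then:1
Σf² = 26; N² = 144
Repeat rate = 26 / 144 = 0.18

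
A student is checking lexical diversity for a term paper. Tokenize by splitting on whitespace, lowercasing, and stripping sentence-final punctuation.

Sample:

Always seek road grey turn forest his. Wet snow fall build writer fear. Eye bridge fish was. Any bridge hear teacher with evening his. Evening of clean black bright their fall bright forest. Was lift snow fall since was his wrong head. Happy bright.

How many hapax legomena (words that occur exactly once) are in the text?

Frequencies: his:3, fall:3, was:3, bright:3, forest:2, snow:2, bridge:2, evening:2, always:1, seek:1, road:1, grey:1, turn:1, wet:1, build:1, writer:1, fear:1, eye:1, fish:1, any:1, … (12 more, each freq 1)
Hapax (freq=1): always, any, black, build, clean, eye, fear, fish, grey, happy, head, hear, lift, of, road, seek, since, teacher, their, turn, wet, with, writer, wrong

24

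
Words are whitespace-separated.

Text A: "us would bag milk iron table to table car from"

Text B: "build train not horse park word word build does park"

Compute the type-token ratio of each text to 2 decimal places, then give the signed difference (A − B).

TTR(A) = 9/10 = 0.90
TTR(B) = 7/10 = 0.70
Difference = 0.90 − 0.70 = 0.20

0.20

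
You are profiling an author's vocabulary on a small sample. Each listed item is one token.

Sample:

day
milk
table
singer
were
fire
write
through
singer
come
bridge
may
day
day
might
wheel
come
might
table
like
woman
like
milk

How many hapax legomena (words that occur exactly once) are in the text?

8

Frequencies: day:3, milk:2, table:2, singer:2, come:2, might:2, like:2, were:1, fire:1, write:1, through:1, bridge:1, may:1, wheel:1, woman:1
Hapax (freq=1): bridge, fire, may, through, were, wheel, woman, write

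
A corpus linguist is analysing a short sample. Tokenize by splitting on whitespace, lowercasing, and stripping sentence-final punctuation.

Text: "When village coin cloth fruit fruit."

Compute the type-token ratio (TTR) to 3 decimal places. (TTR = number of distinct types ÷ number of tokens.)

0.833

N = 6 tokens, V = 5 types.
TTR = V / N = 5 / 6 = 0.833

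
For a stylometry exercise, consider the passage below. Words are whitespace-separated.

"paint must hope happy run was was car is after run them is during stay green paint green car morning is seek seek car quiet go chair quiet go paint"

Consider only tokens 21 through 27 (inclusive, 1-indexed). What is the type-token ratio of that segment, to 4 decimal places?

Segment tokens 21–27: is, seek, seek, car, quiet, go, chair
Segment N = 7, segment V = 6.
TTR = 6 / 7 = 0.8571

0.8571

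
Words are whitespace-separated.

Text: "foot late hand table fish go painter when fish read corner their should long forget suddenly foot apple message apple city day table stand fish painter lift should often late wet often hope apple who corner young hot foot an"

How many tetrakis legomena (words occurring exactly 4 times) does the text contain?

0

Frequencies: foot:3, fish:3, apple:3, late:2, table:2, painter:2, corner:2, should:2, often:2, hand:1, go:1, when:1, read:1, their:1, long:1, forget:1, suddenly:1, message:1, city:1, day:1, … (8 more, each freq 1)
Words with frequency 4: (none)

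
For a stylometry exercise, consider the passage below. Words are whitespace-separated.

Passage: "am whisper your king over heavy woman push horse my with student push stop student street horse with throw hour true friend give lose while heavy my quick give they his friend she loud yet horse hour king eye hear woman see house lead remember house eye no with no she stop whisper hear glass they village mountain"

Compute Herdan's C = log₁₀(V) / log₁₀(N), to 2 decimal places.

0.89

N = 58, V = 37.
log₁₀(V) = 1.568202, log₁₀(N) = 1.763428
C = 1.568202 / 1.763428 = 0.89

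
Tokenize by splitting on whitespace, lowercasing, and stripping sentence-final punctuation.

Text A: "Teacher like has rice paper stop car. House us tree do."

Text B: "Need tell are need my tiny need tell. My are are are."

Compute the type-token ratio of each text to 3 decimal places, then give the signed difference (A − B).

TTR(A) = 11/11 = 1.000
TTR(B) = 5/12 = 0.417
Difference = 1.000 − 0.417 = 0.583

0.583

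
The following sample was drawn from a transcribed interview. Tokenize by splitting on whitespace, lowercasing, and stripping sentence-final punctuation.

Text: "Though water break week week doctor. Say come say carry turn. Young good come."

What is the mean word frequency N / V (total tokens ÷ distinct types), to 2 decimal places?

1.27

N = 14 tokens, V = 11 types.
Mean frequency = N / V = 14 / 11 = 1.27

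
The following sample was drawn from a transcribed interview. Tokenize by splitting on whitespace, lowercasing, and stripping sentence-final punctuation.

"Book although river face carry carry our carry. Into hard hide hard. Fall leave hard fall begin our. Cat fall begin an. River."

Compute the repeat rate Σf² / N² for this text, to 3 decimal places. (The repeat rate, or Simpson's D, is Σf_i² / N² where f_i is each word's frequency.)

Frequencies: carry:3, hard:3, fall:3, river:2, our:2, begin:2, book:1, although:1, face:1, into:1, hide:1, leave:1, cat:1, an:1
Σf² = 47; N² = 529
Repeat rate = 47 / 529 = 0.089

0.089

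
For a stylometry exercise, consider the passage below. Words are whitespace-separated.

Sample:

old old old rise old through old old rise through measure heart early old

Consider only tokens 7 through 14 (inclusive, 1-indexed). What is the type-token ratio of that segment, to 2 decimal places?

0.75

Segment tokens 7–14: old, old, rise, through, measure, heart, early, old
Segment N = 8, segment V = 6.
TTR = 6 / 8 = 0.75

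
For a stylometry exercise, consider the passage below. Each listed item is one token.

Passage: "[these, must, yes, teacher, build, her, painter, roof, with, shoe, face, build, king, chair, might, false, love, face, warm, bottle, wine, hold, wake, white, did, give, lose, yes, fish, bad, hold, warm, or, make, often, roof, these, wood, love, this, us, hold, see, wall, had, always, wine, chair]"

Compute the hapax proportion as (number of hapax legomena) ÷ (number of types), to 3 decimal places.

0.730

Frequencies: hold:3, these:2, yes:2, build:2, roof:2, face:2, chair:2, love:2, warm:2, wine:2, must:1, teacher:1, her:1, painter:1, with:1, shoe:1, king:1, might:1, false:1, bottle:1, … (17 more, each freq 1)
Hapax count = 27; type count = 37.
Ratio = 27 / 37 = 0.730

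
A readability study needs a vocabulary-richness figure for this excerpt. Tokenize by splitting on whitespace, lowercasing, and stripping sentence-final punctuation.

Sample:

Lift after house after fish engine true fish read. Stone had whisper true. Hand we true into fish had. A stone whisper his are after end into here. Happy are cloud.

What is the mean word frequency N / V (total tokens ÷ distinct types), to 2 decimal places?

1.55

N = 31 tokens, V = 20 types.
Mean frequency = N / V = 31 / 20 = 1.55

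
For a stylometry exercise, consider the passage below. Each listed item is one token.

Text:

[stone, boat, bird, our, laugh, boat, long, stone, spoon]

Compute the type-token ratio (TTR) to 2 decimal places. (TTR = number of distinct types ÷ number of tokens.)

N = 9 tokens, V = 7 types.
TTR = V / N = 7 / 9 = 0.78

0.78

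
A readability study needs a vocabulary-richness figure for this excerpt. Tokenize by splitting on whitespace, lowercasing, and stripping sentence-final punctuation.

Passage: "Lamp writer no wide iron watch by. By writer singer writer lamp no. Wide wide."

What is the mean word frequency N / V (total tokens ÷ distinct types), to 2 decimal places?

N = 15 tokens, V = 8 types.
Mean frequency = N / V = 15 / 8 = 1.88

1.88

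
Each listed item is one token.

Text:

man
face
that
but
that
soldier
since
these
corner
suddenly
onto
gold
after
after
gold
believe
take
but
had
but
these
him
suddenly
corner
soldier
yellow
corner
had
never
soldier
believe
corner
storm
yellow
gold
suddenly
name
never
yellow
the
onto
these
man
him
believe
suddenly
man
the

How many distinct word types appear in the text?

21

Distinct types: {after, believe, but, corner, face, gold, had, him, man, name, never, onto, since, soldier, storm, suddenly, take, that, the, these, yellow}
V = 21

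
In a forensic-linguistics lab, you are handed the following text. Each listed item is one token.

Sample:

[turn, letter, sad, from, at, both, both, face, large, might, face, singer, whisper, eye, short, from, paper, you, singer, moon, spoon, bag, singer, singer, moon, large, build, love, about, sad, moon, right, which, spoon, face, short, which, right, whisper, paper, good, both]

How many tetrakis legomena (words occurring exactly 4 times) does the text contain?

Frequencies: singer:4, both:3, face:3, moon:3, sad:2, from:2, large:2, whisper:2, short:2, paper:2, spoon:2, right:2, which:2, turn:1, letter:1, at:1, might:1, eye:1, you:1, bag:1, … (4 more, each freq 1)
Words with frequency 4: singer

1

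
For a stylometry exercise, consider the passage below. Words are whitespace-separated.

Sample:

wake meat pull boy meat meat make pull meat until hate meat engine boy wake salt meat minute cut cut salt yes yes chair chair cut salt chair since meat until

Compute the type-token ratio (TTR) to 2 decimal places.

N = 31 tokens, V = 14 types.
TTR = V / N = 14 / 31 = 0.45

0.45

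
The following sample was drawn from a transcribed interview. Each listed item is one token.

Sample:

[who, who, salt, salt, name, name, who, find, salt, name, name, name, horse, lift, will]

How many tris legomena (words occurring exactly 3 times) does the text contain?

2

Frequencies: name:5, who:3, salt:3, find:1, horse:1, lift:1, will:1
Words with frequency 3: salt, who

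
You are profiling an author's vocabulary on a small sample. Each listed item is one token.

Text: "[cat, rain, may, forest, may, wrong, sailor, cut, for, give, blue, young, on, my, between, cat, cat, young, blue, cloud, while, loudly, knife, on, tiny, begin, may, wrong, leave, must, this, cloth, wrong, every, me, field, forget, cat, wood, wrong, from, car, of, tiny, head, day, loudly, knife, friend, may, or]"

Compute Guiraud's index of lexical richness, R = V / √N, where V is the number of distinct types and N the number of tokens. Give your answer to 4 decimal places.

5.0410

N = 51, V = 36.
√N = 7.141428
R = 36 / 7.141428 = 5.0410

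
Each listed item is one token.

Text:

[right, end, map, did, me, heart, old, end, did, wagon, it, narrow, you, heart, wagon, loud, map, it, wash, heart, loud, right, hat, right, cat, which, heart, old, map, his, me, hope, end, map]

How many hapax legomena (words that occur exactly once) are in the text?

Frequencies: map:4, heart:4, right:3, end:3, did:2, me:2, old:2, wagon:2, it:2, loud:2, narrow:1, you:1, wash:1, hat:1, cat:1, which:1, his:1, hope:1
Hapax (freq=1): cat, hat, his, hope, narrow, wash, which, you

8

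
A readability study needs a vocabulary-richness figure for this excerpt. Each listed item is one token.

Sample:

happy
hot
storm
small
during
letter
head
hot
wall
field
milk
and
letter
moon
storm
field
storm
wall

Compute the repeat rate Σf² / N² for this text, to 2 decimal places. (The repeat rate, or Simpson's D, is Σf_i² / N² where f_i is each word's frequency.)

Frequencies: storm:3, hot:2, letter:2, wall:2, field:2, happy:1, small:1, during:1, head:1, milk:1, and:1, moon:1
Σf² = 32; N² = 324
Repeat rate = 32 / 324 = 0.10

0.10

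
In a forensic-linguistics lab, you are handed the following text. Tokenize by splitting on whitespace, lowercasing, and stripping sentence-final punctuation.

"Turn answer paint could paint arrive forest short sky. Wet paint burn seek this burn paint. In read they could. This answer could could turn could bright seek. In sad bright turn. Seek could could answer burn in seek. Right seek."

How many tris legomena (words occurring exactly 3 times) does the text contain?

Frequencies: could:7, seek:5, paint:4, turn:3, answer:3, burn:3, in:3, this:2, bright:2, arrive:1, forest:1, short:1, sky:1, wet:1, read:1, they:1, sad:1, right:1
Words with frequency 3: answer, burn, in, turn

4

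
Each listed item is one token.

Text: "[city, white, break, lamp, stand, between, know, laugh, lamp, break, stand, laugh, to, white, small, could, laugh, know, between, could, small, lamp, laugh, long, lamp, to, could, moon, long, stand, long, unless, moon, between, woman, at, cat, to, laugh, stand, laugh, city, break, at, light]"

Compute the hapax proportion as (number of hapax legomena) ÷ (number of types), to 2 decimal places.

Frequencies: laugh:6, lamp:4, stand:4, break:3, between:3, to:3, could:3, long:3, city:2, white:2, know:2, small:2, moon:2, at:2, unless:1, woman:1, cat:1, light:1
Hapax count = 4; type count = 18.
Ratio = 4 / 18 = 0.22

0.22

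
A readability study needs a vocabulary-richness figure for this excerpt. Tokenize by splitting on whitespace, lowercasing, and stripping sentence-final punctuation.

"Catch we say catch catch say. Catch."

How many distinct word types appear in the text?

Distinct types: {catch, say, we}
V = 3

3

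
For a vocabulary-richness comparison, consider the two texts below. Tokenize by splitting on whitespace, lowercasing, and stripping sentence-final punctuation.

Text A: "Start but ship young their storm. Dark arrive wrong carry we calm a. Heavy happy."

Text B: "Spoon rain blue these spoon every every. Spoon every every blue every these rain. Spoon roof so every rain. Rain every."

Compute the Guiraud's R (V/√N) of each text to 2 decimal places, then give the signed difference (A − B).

A: V=15, N=15, R=3.87
B: V=7, N=21, R=1.53
Difference = 3.87 − 1.53 = 2.34

2.34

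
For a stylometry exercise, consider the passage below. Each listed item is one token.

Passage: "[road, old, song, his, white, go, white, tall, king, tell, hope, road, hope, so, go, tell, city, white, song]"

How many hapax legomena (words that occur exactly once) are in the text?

6

Frequencies: white:3, road:2, song:2, go:2, tell:2, hope:2, old:1, his:1, tall:1, king:1, so:1, city:1
Hapax (freq=1): city, his, king, old, so, tall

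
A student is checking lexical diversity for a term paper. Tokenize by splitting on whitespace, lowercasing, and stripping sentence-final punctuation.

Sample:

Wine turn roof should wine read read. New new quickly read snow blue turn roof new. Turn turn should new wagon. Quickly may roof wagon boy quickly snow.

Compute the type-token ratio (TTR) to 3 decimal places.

N = 28 tokens, V = 12 types.
TTR = V / N = 12 / 28 = 0.429

0.429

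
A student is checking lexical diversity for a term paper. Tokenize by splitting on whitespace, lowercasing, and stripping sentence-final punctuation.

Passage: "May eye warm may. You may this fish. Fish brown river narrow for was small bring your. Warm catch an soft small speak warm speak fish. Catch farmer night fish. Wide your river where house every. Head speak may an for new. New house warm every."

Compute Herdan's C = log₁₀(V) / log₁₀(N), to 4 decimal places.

N = 46, V = 26.
log₁₀(V) = 1.414973, log₁₀(N) = 1.662758
C = 1.414973 / 1.662758 = 0.8510

0.8510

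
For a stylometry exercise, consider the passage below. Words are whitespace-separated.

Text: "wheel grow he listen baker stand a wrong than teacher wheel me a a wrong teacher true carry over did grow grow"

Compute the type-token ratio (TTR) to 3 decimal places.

0.682

N = 22 tokens, V = 15 types.
TTR = V / N = 15 / 22 = 0.682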